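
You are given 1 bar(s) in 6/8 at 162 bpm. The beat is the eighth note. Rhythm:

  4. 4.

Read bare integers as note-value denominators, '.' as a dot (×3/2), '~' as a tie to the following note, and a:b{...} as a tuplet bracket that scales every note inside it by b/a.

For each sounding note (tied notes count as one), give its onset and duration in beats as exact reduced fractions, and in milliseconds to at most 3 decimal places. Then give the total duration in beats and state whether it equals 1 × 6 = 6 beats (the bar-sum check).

1) 0.0ms=0b +1111.111ms=3b
2) 1111.111ms=3b +1111.111ms=3b
Σ=6b of 6 (162bpm 6/8) — PASS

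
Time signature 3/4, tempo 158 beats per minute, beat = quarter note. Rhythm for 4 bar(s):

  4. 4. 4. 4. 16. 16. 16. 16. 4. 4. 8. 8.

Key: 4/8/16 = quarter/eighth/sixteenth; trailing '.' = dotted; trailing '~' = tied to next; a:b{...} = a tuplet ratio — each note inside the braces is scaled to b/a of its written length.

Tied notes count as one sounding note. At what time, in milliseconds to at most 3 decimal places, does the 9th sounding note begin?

1. 0.0ms @ 0 + 569.62ms (3/2)
2. 569.62ms @ 3/2 + 569.62ms (3/2)
3. 1139.241ms @ 3 + 569.62ms (3/2)
4. 1708.861ms @ 9/2 + 569.62ms (3/2)
5. 2278.481ms @ 6 + 142.405ms (3/8)
6. 2420.886ms @ 51/8 + 142.405ms (3/8)
7. 2563.291ms @ 27/4 + 142.405ms (3/8)
8. 2705.696ms @ 57/8 + 142.405ms (3/8)
9. 2848.101ms @ 15/2 + 569.62ms (3/2)
10. 3417.722ms @ 9 + 569.62ms (3/2)
11. 3987.342ms @ 21/2 + 284.81ms (3/4)
12. 4272.152ms @ 45/4 + 284.81ms (3/4)

note 9 onset = 15/2b = 2848.101ms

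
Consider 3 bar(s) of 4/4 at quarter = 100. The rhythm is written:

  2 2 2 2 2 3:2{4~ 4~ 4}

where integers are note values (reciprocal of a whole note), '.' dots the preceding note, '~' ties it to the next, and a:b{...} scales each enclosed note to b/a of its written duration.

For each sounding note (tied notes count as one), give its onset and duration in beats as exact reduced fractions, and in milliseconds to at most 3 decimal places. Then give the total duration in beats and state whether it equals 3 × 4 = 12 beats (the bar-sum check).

1) 0.0ms=0b +1200.0ms=2b
2) 1200.0ms=2b +1200.0ms=2b
3) 2400.0ms=4b +1200.0ms=2b
4) 3600.0ms=6b +1200.0ms=2b
5) 4800.0ms=8b +1200.0ms=2b
6) 6000.0ms=10b +1200.0ms=2b
Σ=12b of 12 (100bpm 4/4) — PASS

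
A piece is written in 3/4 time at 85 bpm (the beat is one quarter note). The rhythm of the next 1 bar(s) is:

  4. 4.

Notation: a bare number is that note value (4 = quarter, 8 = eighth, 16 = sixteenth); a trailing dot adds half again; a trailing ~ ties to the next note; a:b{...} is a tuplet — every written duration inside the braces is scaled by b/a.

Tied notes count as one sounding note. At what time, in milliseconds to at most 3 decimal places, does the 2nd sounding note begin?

note 2 onset = 3/2b = 1058.824ms

1. 0.0ms @ 0 + 1058.824ms (3/2)
2. 1058.824ms @ 3/2 + 1058.824ms (3/2)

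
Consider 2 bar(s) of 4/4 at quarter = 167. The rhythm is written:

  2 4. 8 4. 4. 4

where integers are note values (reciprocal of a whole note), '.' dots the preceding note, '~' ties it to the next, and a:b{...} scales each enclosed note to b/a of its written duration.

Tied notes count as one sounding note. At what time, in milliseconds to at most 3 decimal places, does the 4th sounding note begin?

1. 0.0ms @ 0 + 718.563ms (2)
2. 718.563ms @ 2 + 538.922ms (3/2)
3. 1257.485ms @ 7/2 + 179.641ms (1/2)
4. 1437.126ms @ 4 + 538.922ms (3/2)
5. 1976.048ms @ 11/2 + 538.922ms (3/2)
6. 2514.97ms @ 7 + 359.281ms (1)

note 4 onset = 4b = 1437.126ms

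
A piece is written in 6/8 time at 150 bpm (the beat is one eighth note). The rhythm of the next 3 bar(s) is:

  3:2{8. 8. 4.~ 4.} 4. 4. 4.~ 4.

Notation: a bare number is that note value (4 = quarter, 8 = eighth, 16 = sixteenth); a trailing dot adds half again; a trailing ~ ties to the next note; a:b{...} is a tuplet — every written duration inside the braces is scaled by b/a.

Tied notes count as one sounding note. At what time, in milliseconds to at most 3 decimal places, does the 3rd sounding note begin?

note 3 onset = 2b = 800.0ms

1. 0.0ms @ 0 + 400.0ms (1)
2. 400.0ms @ 1 + 400.0ms (1)
3. 800.0ms @ 2 + 1600.0ms (4)
4. 2400.0ms @ 6 + 1200.0ms (3)
5. 3600.0ms @ 9 + 1200.0ms (3)
6. 4800.0ms @ 12 + 2400.0ms (6)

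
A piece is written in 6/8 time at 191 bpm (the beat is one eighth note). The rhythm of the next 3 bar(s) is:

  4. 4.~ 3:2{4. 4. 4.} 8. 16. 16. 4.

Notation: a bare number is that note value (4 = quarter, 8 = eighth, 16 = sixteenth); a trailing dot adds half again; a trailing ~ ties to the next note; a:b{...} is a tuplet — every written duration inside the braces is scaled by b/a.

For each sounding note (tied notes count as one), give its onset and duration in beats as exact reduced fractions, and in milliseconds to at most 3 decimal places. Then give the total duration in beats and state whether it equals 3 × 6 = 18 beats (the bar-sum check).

1) 0.0ms=0b +942.408ms=3b
2) 942.408ms=3b +1570.681ms=5b
3) 2513.089ms=8b +628.272ms=2b
4) 3141.361ms=10b +628.272ms=2b
5) 3769.634ms=12b +471.204ms=3/2b
6) 4240.838ms=27/2b +235.602ms=3/4b
7) 4476.44ms=57/4b +235.602ms=3/4b
8) 4712.042ms=15b +942.408ms=3b
Σ=18b of 18 (191bpm 6/8) — PASS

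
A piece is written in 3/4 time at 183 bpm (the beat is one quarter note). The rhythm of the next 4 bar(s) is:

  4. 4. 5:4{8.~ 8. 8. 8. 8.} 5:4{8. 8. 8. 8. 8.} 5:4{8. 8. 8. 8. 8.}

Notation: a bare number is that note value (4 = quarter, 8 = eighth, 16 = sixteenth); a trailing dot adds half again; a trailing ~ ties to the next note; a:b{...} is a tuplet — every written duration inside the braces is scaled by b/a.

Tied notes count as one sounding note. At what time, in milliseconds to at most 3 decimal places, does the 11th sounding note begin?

note 11 onset = 42/5b = 2754.098ms

1. 0.0ms @ 0 + 491.803ms (3/2)
2. 491.803ms @ 3/2 + 491.803ms (3/2)
3. 983.607ms @ 3 + 393.443ms (6/5)
4. 1377.049ms @ 21/5 + 196.721ms (3/5)
5. 1573.77ms @ 24/5 + 196.721ms (3/5)
6. 1770.492ms @ 27/5 + 196.721ms (3/5)
7. 1967.213ms @ 6 + 196.721ms (3/5)
8. 2163.934ms @ 33/5 + 196.721ms (3/5)
9. 2360.656ms @ 36/5 + 196.721ms (3/5)
10. 2557.377ms @ 39/5 + 196.721ms (3/5)
11. 2754.098ms @ 42/5 + 196.721ms (3/5)
12. 2950.82ms @ 9 + 196.721ms (3/5)
13. 3147.541ms @ 48/5 + 196.721ms (3/5)
14. 3344.262ms @ 51/5 + 196.721ms (3/5)
15. 3540.984ms @ 54/5 + 196.721ms (3/5)
16. 3737.705ms @ 57/5 + 196.721ms (3/5)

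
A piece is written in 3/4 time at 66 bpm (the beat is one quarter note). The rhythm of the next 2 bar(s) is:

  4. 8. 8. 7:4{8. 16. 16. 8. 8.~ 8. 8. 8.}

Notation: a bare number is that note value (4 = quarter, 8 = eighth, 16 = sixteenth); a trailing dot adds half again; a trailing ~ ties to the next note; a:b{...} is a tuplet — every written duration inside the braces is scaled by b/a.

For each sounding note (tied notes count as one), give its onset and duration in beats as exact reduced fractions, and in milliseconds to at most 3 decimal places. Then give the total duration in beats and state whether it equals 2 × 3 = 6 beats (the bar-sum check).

1) 0.0ms=0b +1363.636ms=3/2b
2) 1363.636ms=3/2b +681.818ms=3/4b
3) 2045.455ms=9/4b +681.818ms=3/4b
4) 2727.273ms=3b +389.61ms=3/7b
5) 3116.883ms=24/7b +194.805ms=3/14b
6) 3311.688ms=51/14b +194.805ms=3/14b
7) 3506.494ms=27/7b +389.61ms=3/7b
8) 3896.104ms=30/7b +779.221ms=6/7b
9) 4675.325ms=36/7b +389.61ms=3/7b
10) 5064.935ms=39/7b +389.61ms=3/7b
Σ=6b of 6 (66bpm 3/4) — PASS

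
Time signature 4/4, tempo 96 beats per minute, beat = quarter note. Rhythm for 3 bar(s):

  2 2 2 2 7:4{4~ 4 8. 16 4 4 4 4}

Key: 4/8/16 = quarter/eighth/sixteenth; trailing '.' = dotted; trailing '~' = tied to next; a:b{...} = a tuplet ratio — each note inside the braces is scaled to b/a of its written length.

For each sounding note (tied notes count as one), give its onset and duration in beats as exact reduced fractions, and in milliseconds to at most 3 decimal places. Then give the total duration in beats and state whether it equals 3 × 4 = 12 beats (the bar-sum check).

1) 0.0ms=0b +1250.0ms=2b
2) 1250.0ms=2b +1250.0ms=2b
3) 2500.0ms=4b +1250.0ms=2b
4) 3750.0ms=6b +1250.0ms=2b
5) 5000.0ms=8b +714.286ms=8/7b
6) 5714.286ms=64/7b +267.857ms=3/7b
7) 5982.143ms=67/7b +89.286ms=1/7b
8) 6071.429ms=68/7b +357.143ms=4/7b
9) 6428.571ms=72/7b +357.143ms=4/7b
10) 6785.714ms=76/7b +357.143ms=4/7b
11) 7142.857ms=80/7b +357.143ms=4/7b
Σ=12b of 12 (96bpm 4/4) — PASS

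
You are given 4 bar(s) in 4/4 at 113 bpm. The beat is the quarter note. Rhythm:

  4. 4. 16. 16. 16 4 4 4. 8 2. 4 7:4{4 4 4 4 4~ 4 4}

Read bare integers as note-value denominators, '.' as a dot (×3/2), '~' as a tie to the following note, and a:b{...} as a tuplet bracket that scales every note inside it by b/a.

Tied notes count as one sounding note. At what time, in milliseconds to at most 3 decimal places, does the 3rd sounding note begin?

note 3 onset = 3b = 1592.92ms

1. 0.0ms @ 0 + 796.46ms (3/2)
2. 796.46ms @ 3/2 + 796.46ms (3/2)
3. 1592.92ms @ 3 + 199.115ms (3/8)
4. 1792.035ms @ 27/8 + 199.115ms (3/8)
5. 1991.15ms @ 15/4 + 132.743ms (1/4)
6. 2123.894ms @ 4 + 530.973ms (1)
7. 2654.867ms @ 5 + 530.973ms (1)
8. 3185.841ms @ 6 + 796.46ms (3/2)
9. 3982.301ms @ 15/2 + 265.487ms (1/2)
10. 4247.788ms @ 8 + 1592.92ms (3)
11. 5840.708ms @ 11 + 530.973ms (1)
12. 6371.681ms @ 12 + 303.413ms (4/7)
13. 6675.095ms @ 88/7 + 303.413ms (4/7)
14. 6978.508ms @ 92/7 + 303.413ms (4/7)
15. 7281.922ms @ 96/7 + 303.413ms (4/7)
16. 7585.335ms @ 100/7 + 606.827ms (8/7)
17. 8192.162ms @ 108/7 + 303.413ms (4/7)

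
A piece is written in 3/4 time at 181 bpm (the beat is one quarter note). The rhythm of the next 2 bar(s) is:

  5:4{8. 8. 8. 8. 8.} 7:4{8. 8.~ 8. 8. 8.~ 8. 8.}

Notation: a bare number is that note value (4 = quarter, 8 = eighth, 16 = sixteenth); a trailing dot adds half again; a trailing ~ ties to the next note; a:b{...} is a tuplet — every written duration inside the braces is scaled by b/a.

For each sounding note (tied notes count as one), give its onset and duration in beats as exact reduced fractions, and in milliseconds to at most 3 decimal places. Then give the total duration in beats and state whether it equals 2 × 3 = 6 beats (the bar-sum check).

1) 0.0ms=0b +198.895ms=3/5b
2) 198.895ms=3/5b +198.895ms=3/5b
3) 397.79ms=6/5b +198.895ms=3/5b
4) 596.685ms=9/5b +198.895ms=3/5b
5) 795.58ms=12/5b +198.895ms=3/5b
6) 994.475ms=3b +142.068ms=3/7b
7) 1136.543ms=24/7b +284.136ms=6/7b
8) 1420.679ms=30/7b +142.068ms=3/7b
9) 1562.747ms=33/7b +284.136ms=6/7b
10) 1846.882ms=39/7b +142.068ms=3/7b
Σ=6b of 6 (181bpm 3/4) — PASS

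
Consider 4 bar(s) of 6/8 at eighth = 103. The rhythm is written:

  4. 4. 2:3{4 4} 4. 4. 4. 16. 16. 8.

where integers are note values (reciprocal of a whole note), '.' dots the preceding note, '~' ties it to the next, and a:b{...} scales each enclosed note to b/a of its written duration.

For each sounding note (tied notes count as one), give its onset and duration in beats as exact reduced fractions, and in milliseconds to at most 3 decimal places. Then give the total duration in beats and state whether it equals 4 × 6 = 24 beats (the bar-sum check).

1) 0.0ms=0b +1747.573ms=3b
2) 1747.573ms=3b +1747.573ms=3b
3) 3495.146ms=6b +1747.573ms=3b
4) 5242.718ms=9b +1747.573ms=3b
5) 6990.291ms=12b +1747.573ms=3b
6) 8737.864ms=15b +1747.573ms=3b
7) 10485.437ms=18b +1747.573ms=3b
8) 12233.01ms=21b +436.893ms=3/4b
9) 12669.903ms=87/4b +436.893ms=3/4b
10) 13106.796ms=45/2b +873.786ms=3/2b
Σ=24b of 24 (103bpm 6/8) — PASS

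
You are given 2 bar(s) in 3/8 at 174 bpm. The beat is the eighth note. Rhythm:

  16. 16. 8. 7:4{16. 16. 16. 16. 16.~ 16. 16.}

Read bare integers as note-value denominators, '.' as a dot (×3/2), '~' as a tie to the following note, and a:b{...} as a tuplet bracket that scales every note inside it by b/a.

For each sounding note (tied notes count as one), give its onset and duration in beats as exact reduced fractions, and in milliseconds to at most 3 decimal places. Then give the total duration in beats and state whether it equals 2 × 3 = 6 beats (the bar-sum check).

1) 0.0ms=0b +258.621ms=3/4b
2) 258.621ms=3/4b +258.621ms=3/4b
3) 517.241ms=3/2b +517.241ms=3/2b
4) 1034.483ms=3b +147.783ms=3/7b
5) 1182.266ms=24/7b +147.783ms=3/7b
6) 1330.049ms=27/7b +147.783ms=3/7b
7) 1477.833ms=30/7b +147.783ms=3/7b
8) 1625.616ms=33/7b +295.567ms=6/7b
9) 1921.182ms=39/7b +147.783ms=3/7b
Σ=6b of 6 (174bpm 3/8) — PASS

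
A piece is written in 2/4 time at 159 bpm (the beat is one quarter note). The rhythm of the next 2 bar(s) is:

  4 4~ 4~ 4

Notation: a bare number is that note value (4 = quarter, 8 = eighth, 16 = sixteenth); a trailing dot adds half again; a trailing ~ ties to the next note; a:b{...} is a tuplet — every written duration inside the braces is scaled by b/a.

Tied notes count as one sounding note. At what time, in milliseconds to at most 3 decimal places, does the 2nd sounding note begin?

note 2 onset = 1b = 377.358ms

1. 0.0ms @ 0 + 377.358ms (1)
2. 377.358ms @ 1 + 1132.075ms (3)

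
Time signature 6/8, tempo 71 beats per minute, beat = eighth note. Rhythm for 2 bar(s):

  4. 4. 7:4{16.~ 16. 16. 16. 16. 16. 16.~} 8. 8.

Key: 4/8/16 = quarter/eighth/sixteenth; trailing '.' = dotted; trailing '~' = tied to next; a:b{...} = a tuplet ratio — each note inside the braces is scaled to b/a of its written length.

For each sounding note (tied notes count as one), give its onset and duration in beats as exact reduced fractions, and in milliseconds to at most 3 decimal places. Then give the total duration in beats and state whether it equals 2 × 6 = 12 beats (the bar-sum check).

1) 0.0ms=0b +2535.211ms=3b
2) 2535.211ms=3b +2535.211ms=3b
3) 5070.423ms=6b +724.346ms=6/7b
4) 5794.769ms=48/7b +362.173ms=3/7b
5) 6156.942ms=51/7b +362.173ms=3/7b
6) 6519.115ms=54/7b +362.173ms=3/7b
7) 6881.288ms=57/7b +362.173ms=3/7b
8) 7243.461ms=60/7b +1629.779ms=27/14b
9) 8873.239ms=21/2b +1267.606ms=3/2b
Σ=12b of 12 (71bpm 6/8) — PASS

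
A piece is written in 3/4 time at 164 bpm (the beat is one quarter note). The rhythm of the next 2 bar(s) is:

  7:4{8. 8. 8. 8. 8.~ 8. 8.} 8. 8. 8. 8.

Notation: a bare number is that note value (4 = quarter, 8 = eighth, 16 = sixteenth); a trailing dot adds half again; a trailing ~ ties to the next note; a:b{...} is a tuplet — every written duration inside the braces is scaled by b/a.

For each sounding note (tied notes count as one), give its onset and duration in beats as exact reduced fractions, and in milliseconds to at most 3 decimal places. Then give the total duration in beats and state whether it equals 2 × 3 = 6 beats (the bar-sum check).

1) 0.0ms=0b +156.794ms=3/7b
2) 156.794ms=3/7b +156.794ms=3/7b
3) 313.589ms=6/7b +156.794ms=3/7b
4) 470.383ms=9/7b +156.794ms=3/7b
5) 627.178ms=12/7b +313.589ms=6/7b
6) 940.767ms=18/7b +156.794ms=3/7b
7) 1097.561ms=3b +274.39ms=3/4b
8) 1371.951ms=15/4b +274.39ms=3/4b
9) 1646.341ms=9/2b +274.39ms=3/4b
10) 1920.732ms=21/4b +274.39ms=3/4b
Σ=6b of 6 (164bpm 3/4) — PASS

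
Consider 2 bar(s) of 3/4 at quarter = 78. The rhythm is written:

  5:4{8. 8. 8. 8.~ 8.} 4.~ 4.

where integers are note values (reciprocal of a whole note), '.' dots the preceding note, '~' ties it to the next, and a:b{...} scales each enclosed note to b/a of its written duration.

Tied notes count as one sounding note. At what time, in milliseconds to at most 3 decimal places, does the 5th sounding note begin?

note 5 onset = 3b = 2307.692ms

1. 0.0ms @ 0 + 461.538ms (3/5)
2. 461.538ms @ 3/5 + 461.538ms (3/5)
3. 923.077ms @ 6/5 + 461.538ms (3/5)
4. 1384.615ms @ 9/5 + 923.077ms (6/5)
5. 2307.692ms @ 3 + 2307.692ms (3)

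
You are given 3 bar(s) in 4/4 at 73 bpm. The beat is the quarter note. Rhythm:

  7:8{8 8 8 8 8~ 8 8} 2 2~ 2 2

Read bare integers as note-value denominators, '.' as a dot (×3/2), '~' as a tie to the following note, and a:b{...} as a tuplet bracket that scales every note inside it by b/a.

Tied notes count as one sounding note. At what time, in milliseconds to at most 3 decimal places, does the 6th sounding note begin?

note 6 onset = 24/7b = 2818.004ms

1. 0.0ms @ 0 + 469.667ms (4/7)
2. 469.667ms @ 4/7 + 469.667ms (4/7)
3. 939.335ms @ 8/7 + 469.667ms (4/7)
4. 1409.002ms @ 12/7 + 469.667ms (4/7)
5. 1878.669ms @ 16/7 + 939.335ms (8/7)
6. 2818.004ms @ 24/7 + 469.667ms (4/7)
7. 3287.671ms @ 4 + 1643.836ms (2)
8. 4931.507ms @ 6 + 3287.671ms (4)
9. 8219.178ms @ 10 + 1643.836ms (2)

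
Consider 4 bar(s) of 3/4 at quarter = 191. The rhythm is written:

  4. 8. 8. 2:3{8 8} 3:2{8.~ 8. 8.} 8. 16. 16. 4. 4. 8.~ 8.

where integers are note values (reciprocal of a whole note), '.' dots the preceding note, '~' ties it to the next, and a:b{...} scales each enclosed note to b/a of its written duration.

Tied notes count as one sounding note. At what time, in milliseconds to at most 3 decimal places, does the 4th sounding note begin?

note 4 onset = 3b = 942.408ms

1. 0.0ms @ 0 + 471.204ms (3/2)
2. 471.204ms @ 3/2 + 235.602ms (3/4)
3. 706.806ms @ 9/4 + 235.602ms (3/4)
4. 942.408ms @ 3 + 235.602ms (3/4)
5. 1178.01ms @ 15/4 + 235.602ms (3/4)
6. 1413.613ms @ 9/2 + 314.136ms (1)
7. 1727.749ms @ 11/2 + 157.068ms (1/2)
8. 1884.817ms @ 6 + 235.602ms (3/4)
9. 2120.419ms @ 27/4 + 117.801ms (3/8)
10. 2238.22ms @ 57/8 + 117.801ms (3/8)
11. 2356.021ms @ 15/2 + 471.204ms (3/2)
12. 2827.225ms @ 9 + 471.204ms (3/2)
13. 3298.429ms @ 21/2 + 471.204ms (3/2)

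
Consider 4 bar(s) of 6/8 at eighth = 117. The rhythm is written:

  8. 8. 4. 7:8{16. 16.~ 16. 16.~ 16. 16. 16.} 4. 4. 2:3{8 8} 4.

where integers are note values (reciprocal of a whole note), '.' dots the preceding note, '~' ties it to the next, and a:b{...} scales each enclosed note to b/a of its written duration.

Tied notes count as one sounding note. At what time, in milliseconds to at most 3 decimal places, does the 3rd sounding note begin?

1. 0.0ms @ 0 + 769.231ms (3/2)
2. 769.231ms @ 3/2 + 769.231ms (3/2)
3. 1538.462ms @ 3 + 1538.462ms (3)
4. 3076.923ms @ 6 + 439.56ms (6/7)
5. 3516.484ms @ 48/7 + 879.121ms (12/7)
6. 4395.604ms @ 60/7 + 879.121ms (12/7)
7. 5274.725ms @ 72/7 + 439.56ms (6/7)
8. 5714.286ms @ 78/7 + 439.56ms (6/7)
9. 6153.846ms @ 12 + 1538.462ms (3)
10. 7692.308ms @ 15 + 1538.462ms (3)
11. 9230.769ms @ 18 + 769.231ms (3/2)
12. 10000.0ms @ 39/2 + 769.231ms (3/2)
13. 10769.231ms @ 21 + 1538.462ms (3)

note 3 onset = 3b = 1538.462ms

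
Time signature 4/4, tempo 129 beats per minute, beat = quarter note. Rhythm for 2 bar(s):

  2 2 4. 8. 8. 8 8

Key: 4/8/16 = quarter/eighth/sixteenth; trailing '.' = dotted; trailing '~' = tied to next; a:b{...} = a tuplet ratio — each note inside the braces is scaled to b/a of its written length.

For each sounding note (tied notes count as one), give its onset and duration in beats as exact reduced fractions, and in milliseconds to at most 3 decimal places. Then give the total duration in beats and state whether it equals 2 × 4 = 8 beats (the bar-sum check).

1) 0.0ms=0b +930.233ms=2b
2) 930.233ms=2b +930.233ms=2b
3) 1860.465ms=4b +697.674ms=3/2b
4) 2558.14ms=11/2b +348.837ms=3/4b
5) 2906.977ms=25/4b +348.837ms=3/4b
6) 3255.814ms=7b +232.558ms=1/2b
7) 3488.372ms=15/2b +232.558ms=1/2b
Σ=8b of 8 (129bpm 4/4) — PASS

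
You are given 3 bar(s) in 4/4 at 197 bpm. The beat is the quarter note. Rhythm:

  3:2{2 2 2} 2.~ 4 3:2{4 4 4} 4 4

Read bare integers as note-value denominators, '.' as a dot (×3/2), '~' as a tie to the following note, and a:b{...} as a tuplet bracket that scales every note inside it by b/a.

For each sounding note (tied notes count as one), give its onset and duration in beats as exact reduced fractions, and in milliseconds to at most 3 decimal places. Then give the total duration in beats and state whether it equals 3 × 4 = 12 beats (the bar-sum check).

1) 0.0ms=0b +406.091ms=4/3b
2) 406.091ms=4/3b +406.091ms=4/3b
3) 812.183ms=8/3b +406.091ms=4/3b
4) 1218.274ms=4b +1218.274ms=4b
5) 2436.548ms=8b +203.046ms=2/3b
6) 2639.594ms=26/3b +203.046ms=2/3b
7) 2842.64ms=28/3b +203.046ms=2/3b
8) 3045.685ms=10b +304.569ms=1b
9) 3350.254ms=11b +304.569ms=1b
Σ=12b of 12 (197bpm 4/4) — PASS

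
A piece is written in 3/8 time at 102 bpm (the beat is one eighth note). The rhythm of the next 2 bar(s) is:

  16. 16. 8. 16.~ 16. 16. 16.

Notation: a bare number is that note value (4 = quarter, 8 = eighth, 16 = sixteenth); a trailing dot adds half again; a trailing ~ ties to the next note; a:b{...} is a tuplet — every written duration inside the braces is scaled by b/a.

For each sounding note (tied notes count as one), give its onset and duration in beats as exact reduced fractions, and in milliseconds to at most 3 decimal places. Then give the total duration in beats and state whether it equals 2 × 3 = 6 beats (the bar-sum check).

1) 0.0ms=0b +441.176ms=3/4b
2) 441.176ms=3/4b +441.176ms=3/4b
3) 882.353ms=3/2b +882.353ms=3/2b
4) 1764.706ms=3b +882.353ms=3/2b
5) 2647.059ms=9/2b +441.176ms=3/4b
6) 3088.235ms=21/4b +441.176ms=3/4b
Σ=6b of 6 (102bpm 3/8) — PASS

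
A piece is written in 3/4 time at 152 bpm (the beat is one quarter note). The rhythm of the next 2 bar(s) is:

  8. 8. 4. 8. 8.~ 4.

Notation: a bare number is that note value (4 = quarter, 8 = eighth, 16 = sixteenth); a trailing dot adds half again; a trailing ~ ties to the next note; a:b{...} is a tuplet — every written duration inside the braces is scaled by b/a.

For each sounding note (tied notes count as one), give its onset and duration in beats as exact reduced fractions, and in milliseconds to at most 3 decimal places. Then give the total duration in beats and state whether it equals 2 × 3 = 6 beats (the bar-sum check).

1) 0.0ms=0b +296.053ms=3/4b
2) 296.053ms=3/4b +296.053ms=3/4b
3) 592.105ms=3/2b +592.105ms=3/2b
4) 1184.211ms=3b +296.053ms=3/4b
5) 1480.263ms=15/4b +888.158ms=9/4b
Σ=6b of 6 (152bpm 3/4) — PASS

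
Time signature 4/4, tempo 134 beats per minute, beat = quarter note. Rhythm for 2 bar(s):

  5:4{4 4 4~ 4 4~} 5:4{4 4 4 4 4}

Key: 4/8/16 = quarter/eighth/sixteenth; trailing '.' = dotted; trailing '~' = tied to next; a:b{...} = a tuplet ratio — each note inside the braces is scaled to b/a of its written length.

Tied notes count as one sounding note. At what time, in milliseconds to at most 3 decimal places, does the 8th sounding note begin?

1. 0.0ms @ 0 + 358.209ms (4/5)
2. 358.209ms @ 4/5 + 358.209ms (4/5)
3. 716.418ms @ 8/5 + 716.418ms (8/5)
4. 1432.836ms @ 16/5 + 716.418ms (8/5)
5. 2149.254ms @ 24/5 + 358.209ms (4/5)
6. 2507.463ms @ 28/5 + 358.209ms (4/5)
7. 2865.672ms @ 32/5 + 358.209ms (4/5)
8. 3223.881ms @ 36/5 + 358.209ms (4/5)

note 8 onset = 36/5b = 3223.881ms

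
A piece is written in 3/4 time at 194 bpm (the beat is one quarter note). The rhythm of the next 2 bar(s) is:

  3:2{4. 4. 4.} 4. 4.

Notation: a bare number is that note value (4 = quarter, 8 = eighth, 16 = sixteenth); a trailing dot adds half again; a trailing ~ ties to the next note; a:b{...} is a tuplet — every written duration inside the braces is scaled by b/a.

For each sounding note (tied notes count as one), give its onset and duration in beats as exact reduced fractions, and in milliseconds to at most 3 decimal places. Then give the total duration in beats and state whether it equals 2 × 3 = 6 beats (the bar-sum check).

1) 0.0ms=0b +309.278ms=1b
2) 309.278ms=1b +309.278ms=1b
3) 618.557ms=2b +309.278ms=1b
4) 927.835ms=3b +463.918ms=3/2b
5) 1391.753ms=9/2b +463.918ms=3/2b
Σ=6b of 6 (194bpm 3/4) — PASS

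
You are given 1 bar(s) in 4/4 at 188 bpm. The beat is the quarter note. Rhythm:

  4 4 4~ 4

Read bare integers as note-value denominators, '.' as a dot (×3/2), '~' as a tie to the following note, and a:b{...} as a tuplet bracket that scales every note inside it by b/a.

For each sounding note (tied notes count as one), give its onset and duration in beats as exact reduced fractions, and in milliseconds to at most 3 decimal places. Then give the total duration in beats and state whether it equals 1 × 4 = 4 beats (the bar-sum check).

1) 0.0ms=0b +319.149ms=1b
2) 319.149ms=1b +319.149ms=1b
3) 638.298ms=2b +638.298ms=2b
Σ=4b of 4 (188bpm 4/4) — PASS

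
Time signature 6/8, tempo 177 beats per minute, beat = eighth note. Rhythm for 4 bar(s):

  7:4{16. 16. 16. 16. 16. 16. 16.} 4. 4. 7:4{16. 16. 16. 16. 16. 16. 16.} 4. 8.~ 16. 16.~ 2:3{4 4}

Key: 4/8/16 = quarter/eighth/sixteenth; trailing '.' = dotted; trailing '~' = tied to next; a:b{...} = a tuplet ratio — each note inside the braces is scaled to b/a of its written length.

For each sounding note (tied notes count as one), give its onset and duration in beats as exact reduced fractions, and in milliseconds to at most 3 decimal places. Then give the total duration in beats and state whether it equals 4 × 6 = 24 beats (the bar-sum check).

1) 0.0ms=0b +145.278ms=3/7b
2) 145.278ms=3/7b +145.278ms=3/7b
3) 290.557ms=6/7b +145.278ms=3/7b
4) 435.835ms=9/7b +145.278ms=3/7b
5) 581.114ms=12/7b +145.278ms=3/7b
6) 726.392ms=15/7b +145.278ms=3/7b
7) 871.671ms=18/7b +145.278ms=3/7b
8) 1016.949ms=3b +1016.949ms=3b
9) 2033.898ms=6b +1016.949ms=3b
10) 3050.847ms=9b +145.278ms=3/7b
11) 3196.126ms=66/7b +145.278ms=3/7b
12) 3341.404ms=69/7b +145.278ms=3/7b
13) 3486.683ms=72/7b +145.278ms=3/7b
14) 3631.961ms=75/7b +145.278ms=3/7b
15) 3777.24ms=78/7b +145.278ms=3/7b
16) 3922.518ms=81/7b +145.278ms=3/7b
17) 4067.797ms=12b +1016.949ms=3b
18) 5084.746ms=15b +762.712ms=9/4b
19) 5847.458ms=69/4b +1271.186ms=15/4b
20) 7118.644ms=21b +1016.949ms=3b
Σ=24b of 24 (177bpm 6/8) — PASS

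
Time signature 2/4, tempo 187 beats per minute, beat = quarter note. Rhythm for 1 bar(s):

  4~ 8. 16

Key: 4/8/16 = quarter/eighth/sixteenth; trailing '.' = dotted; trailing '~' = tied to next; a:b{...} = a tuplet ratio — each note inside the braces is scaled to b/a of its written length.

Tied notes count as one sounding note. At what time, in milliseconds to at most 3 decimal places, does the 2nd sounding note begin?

1. 0.0ms @ 0 + 561.497ms (7/4)
2. 561.497ms @ 7/4 + 80.214ms (1/4)

note 2 onset = 7/4b = 561.497ms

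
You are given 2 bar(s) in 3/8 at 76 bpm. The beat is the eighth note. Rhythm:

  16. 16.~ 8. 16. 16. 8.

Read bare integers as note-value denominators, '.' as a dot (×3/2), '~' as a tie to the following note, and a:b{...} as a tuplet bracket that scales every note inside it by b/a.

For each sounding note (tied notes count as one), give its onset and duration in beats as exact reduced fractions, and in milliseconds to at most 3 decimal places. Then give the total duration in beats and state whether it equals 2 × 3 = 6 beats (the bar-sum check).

1) 0.0ms=0b +592.105ms=3/4b
2) 592.105ms=3/4b +1776.316ms=9/4b
3) 2368.421ms=3b +592.105ms=3/4b
4) 2960.526ms=15/4b +592.105ms=3/4b
5) 3552.632ms=9/2b +1184.211ms=3/2b
Σ=6b of 6 (76bpm 3/8) — PASS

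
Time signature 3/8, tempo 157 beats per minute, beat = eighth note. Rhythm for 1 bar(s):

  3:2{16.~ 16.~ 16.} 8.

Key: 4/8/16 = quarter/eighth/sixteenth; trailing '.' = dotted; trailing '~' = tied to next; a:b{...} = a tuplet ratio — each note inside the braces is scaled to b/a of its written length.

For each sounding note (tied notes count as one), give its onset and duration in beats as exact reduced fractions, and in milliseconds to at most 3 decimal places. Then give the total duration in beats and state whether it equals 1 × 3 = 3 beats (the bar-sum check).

1) 0.0ms=0b +573.248ms=3/2b
2) 573.248ms=3/2b +573.248ms=3/2b
Σ=3b of 3 (157bpm 3/8) — PASS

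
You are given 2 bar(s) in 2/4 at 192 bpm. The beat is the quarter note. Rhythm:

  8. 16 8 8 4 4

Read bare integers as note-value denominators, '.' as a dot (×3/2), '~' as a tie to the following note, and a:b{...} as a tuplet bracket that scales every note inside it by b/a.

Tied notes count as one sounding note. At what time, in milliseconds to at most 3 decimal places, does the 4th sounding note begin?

note 4 onset = 3/2b = 468.75ms

1. 0.0ms @ 0 + 234.375ms (3/4)
2. 234.375ms @ 3/4 + 78.125ms (1/4)
3. 312.5ms @ 1 + 156.25ms (1/2)
4. 468.75ms @ 3/2 + 156.25ms (1/2)
5. 625.0ms @ 2 + 312.5ms (1)
6. 937.5ms @ 3 + 312.5ms (1)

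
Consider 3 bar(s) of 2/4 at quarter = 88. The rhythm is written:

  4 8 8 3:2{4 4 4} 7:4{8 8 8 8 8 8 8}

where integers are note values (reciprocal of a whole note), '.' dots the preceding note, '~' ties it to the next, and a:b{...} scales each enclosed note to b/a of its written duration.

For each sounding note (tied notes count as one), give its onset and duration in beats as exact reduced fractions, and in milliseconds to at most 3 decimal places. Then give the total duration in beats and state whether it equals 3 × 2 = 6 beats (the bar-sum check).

1) 0.0ms=0b +681.818ms=1b
2) 681.818ms=1b +340.909ms=1/2b
3) 1022.727ms=3/2b +340.909ms=1/2b
4) 1363.636ms=2b +454.545ms=2/3b
5) 1818.182ms=8/3b +454.545ms=2/3b
6) 2272.727ms=10/3b +454.545ms=2/3b
7) 2727.273ms=4b +194.805ms=2/7b
8) 2922.078ms=30/7b +194.805ms=2/7b
9) 3116.883ms=32/7b +194.805ms=2/7b
10) 3311.688ms=34/7b +194.805ms=2/7b
11) 3506.494ms=36/7b +194.805ms=2/7b
12) 3701.299ms=38/7b +194.805ms=2/7b
13) 3896.104ms=40/7b +194.805ms=2/7b
Σ=6b of 6 (88bpm 2/4) — PASS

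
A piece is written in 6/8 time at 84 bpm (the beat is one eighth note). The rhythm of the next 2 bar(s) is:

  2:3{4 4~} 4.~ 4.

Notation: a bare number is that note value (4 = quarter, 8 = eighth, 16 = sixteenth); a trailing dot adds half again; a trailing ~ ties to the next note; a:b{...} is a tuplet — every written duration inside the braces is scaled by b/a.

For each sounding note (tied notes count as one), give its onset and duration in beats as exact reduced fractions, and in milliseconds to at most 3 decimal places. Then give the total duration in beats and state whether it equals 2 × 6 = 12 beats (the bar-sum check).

1) 0.0ms=0b +2142.857ms=3b
2) 2142.857ms=3b +6428.571ms=9b
Σ=12b of 12 (84bpm 6/8) — PASS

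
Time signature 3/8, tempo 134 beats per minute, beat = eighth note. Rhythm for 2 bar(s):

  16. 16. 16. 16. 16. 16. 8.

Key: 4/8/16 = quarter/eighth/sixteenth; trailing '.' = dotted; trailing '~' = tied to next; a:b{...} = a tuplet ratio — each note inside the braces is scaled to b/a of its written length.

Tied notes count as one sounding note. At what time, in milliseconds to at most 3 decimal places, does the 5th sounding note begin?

1. 0.0ms @ 0 + 335.821ms (3/4)
2. 335.821ms @ 3/4 + 335.821ms (3/4)
3. 671.642ms @ 3/2 + 335.821ms (3/4)
4. 1007.463ms @ 9/4 + 335.821ms (3/4)
5. 1343.284ms @ 3 + 335.821ms (3/4)
6. 1679.104ms @ 15/4 + 335.821ms (3/4)
7. 2014.925ms @ 9/2 + 671.642ms (3/2)

note 5 onset = 3b = 1343.284ms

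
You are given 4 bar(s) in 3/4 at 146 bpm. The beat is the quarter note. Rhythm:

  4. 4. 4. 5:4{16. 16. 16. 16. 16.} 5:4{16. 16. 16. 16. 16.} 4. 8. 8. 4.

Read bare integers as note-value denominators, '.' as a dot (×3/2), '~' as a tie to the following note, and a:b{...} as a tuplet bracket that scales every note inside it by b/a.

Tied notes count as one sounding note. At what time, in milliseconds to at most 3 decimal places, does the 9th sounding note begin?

note 9 onset = 6b = 2465.753ms

1. 0.0ms @ 0 + 616.438ms (3/2)
2. 616.438ms @ 3/2 + 616.438ms (3/2)
3. 1232.877ms @ 3 + 616.438ms (3/2)
4. 1849.315ms @ 9/2 + 123.288ms (3/10)
5. 1972.603ms @ 24/5 + 123.288ms (3/10)
6. 2095.89ms @ 51/10 + 123.288ms (3/10)
7. 2219.178ms @ 27/5 + 123.288ms (3/10)
8. 2342.466ms @ 57/10 + 123.288ms (3/10)
9. 2465.753ms @ 6 + 123.288ms (3/10)
10. 2589.041ms @ 63/10 + 123.288ms (3/10)
11. 2712.329ms @ 33/5 + 123.288ms (3/10)
12. 2835.616ms @ 69/10 + 123.288ms (3/10)
13. 2958.904ms @ 36/5 + 123.288ms (3/10)
14. 3082.192ms @ 15/2 + 616.438ms (3/2)
15. 3698.63ms @ 9 + 308.219ms (3/4)
16. 4006.849ms @ 39/4 + 308.219ms (3/4)
17. 4315.068ms @ 21/2 + 616.438ms (3/2)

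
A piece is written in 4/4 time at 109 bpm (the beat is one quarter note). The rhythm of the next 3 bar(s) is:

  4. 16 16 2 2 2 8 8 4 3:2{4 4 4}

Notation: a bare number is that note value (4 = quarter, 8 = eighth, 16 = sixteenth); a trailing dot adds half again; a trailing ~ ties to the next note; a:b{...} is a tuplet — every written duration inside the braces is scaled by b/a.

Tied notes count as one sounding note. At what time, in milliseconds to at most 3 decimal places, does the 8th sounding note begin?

1. 0.0ms @ 0 + 825.688ms (3/2)
2. 825.688ms @ 3/2 + 137.615ms (1/4)
3. 963.303ms @ 7/4 + 137.615ms (1/4)
4. 1100.917ms @ 2 + 1100.917ms (2)
5. 2201.835ms @ 4 + 1100.917ms (2)
6. 3302.752ms @ 6 + 1100.917ms (2)
7. 4403.67ms @ 8 + 275.229ms (1/2)
8. 4678.899ms @ 17/2 + 275.229ms (1/2)
9. 4954.128ms @ 9 + 550.459ms (1)
10. 5504.587ms @ 10 + 366.972ms (2/3)
11. 5871.56ms @ 32/3 + 366.972ms (2/3)
12. 6238.532ms @ 34/3 + 366.972ms (2/3)

note 8 onset = 17/2b = 4678.899ms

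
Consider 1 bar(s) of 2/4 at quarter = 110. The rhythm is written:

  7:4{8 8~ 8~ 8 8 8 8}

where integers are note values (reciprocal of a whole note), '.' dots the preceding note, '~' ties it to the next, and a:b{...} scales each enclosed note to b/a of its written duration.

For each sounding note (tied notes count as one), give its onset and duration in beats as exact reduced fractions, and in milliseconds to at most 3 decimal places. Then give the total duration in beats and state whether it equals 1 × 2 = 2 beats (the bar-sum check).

1) 0.0ms=0b +155.844ms=2/7b
2) 155.844ms=2/7b +467.532ms=6/7b
3) 623.377ms=8/7b +155.844ms=2/7b
4) 779.221ms=10/7b +155.844ms=2/7b
5) 935.065ms=12/7b +155.844ms=2/7b
Σ=2b of 2 (110bpm 2/4) — PASS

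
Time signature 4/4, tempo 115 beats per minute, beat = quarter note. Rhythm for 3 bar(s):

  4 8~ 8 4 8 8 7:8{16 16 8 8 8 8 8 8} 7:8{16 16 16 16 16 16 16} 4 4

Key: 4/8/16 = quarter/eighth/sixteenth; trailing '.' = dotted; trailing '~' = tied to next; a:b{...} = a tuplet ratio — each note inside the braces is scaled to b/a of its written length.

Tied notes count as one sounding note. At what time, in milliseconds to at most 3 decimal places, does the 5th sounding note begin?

note 5 onset = 7/2b = 1826.087ms

1. 0.0ms @ 0 + 521.739ms (1)
2. 521.739ms @ 1 + 521.739ms (1)
3. 1043.478ms @ 2 + 521.739ms (1)
4. 1565.217ms @ 3 + 260.87ms (1/2)
5. 1826.087ms @ 7/2 + 260.87ms (1/2)
6. 2086.957ms @ 4 + 149.068ms (2/7)
7. 2236.025ms @ 30/7 + 149.068ms (2/7)
8. 2385.093ms @ 32/7 + 298.137ms (4/7)
9. 2683.23ms @ 36/7 + 298.137ms (4/7)
10. 2981.366ms @ 40/7 + 298.137ms (4/7)
11. 3279.503ms @ 44/7 + 298.137ms (4/7)
12. 3577.64ms @ 48/7 + 298.137ms (4/7)
13. 3875.776ms @ 52/7 + 298.137ms (4/7)
14. 4173.913ms @ 8 + 149.068ms (2/7)
15. 4322.981ms @ 58/7 + 149.068ms (2/7)
16. 4472.05ms @ 60/7 + 149.068ms (2/7)
17. 4621.118ms @ 62/7 + 149.068ms (2/7)
18. 4770.186ms @ 64/7 + 149.068ms (2/7)
19. 4919.255ms @ 66/7 + 149.068ms (2/7)
20. 5068.323ms @ 68/7 + 149.068ms (2/7)
21. 5217.391ms @ 10 + 521.739ms (1)
22. 5739.13ms @ 11 + 521.739ms (1)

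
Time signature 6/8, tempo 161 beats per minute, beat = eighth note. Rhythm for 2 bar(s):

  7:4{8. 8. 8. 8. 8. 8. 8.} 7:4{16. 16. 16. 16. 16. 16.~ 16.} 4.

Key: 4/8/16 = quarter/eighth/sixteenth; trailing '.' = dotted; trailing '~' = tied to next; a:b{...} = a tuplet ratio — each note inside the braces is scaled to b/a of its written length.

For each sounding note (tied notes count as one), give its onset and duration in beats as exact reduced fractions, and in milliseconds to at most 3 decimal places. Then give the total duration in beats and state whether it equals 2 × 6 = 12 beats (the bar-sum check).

1) 0.0ms=0b +319.432ms=6/7b
2) 319.432ms=6/7b +319.432ms=6/7b
3) 638.864ms=12/7b +319.432ms=6/7b
4) 958.296ms=18/7b +319.432ms=6/7b
5) 1277.728ms=24/7b +319.432ms=6/7b
6) 1597.161ms=30/7b +319.432ms=6/7b
7) 1916.593ms=36/7b +319.432ms=6/7b
8) 2236.025ms=6b +159.716ms=3/7b
9) 2395.741ms=45/7b +159.716ms=3/7b
10) 2555.457ms=48/7b +159.716ms=3/7b
11) 2715.173ms=51/7b +159.716ms=3/7b
12) 2874.889ms=54/7b +159.716ms=3/7b
13) 3034.605ms=57/7b +319.432ms=6/7b
14) 3354.037ms=9b +1118.012ms=3b
Σ=12b of 12 (161bpm 6/8) — PASS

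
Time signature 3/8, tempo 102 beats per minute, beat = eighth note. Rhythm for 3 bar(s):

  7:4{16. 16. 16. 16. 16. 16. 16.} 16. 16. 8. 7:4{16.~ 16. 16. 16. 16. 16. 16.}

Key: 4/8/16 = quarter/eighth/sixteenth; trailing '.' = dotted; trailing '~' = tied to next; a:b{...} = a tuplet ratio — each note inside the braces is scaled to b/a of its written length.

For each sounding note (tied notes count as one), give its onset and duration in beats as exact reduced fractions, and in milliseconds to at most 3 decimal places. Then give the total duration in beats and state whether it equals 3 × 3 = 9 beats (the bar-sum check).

1) 0.0ms=0b +252.101ms=3/7b
2) 252.101ms=3/7b +252.101ms=3/7b
3) 504.202ms=6/7b +252.101ms=3/7b
4) 756.303ms=9/7b +252.101ms=3/7b
5) 1008.403ms=12/7b +252.101ms=3/7b
6) 1260.504ms=15/7b +252.101ms=3/7b
7) 1512.605ms=18/7b +252.101ms=3/7b
8) 1764.706ms=3b +441.176ms=3/4b
9) 2205.882ms=15/4b +441.176ms=3/4b
10) 2647.059ms=9/2b +882.353ms=3/2b
11) 3529.412ms=6b +504.202ms=6/7b
12) 4033.613ms=48/7b +252.101ms=3/7b
13) 4285.714ms=51/7b +252.101ms=3/7b
14) 4537.815ms=54/7b +252.101ms=3/7b
15) 4789.916ms=57/7b +252.101ms=3/7b
16) 5042.017ms=60/7b +252.101ms=3/7b
Σ=9b of 9 (102bpm 3/8) — PASS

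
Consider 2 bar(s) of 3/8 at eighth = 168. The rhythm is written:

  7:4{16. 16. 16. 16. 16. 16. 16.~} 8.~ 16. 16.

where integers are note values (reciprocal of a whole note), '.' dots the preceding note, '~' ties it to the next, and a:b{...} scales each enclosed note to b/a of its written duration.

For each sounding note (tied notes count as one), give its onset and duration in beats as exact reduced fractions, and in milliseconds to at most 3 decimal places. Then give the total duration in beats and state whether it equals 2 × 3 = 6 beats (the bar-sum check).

1) 0.0ms=0b +153.061ms=3/7b
2) 153.061ms=3/7b +153.061ms=3/7b
3) 306.122ms=6/7b +153.061ms=3/7b
4) 459.184ms=9/7b +153.061ms=3/7b
5) 612.245ms=12/7b +153.061ms=3/7b
6) 765.306ms=15/7b +153.061ms=3/7b
7) 918.367ms=18/7b +956.633ms=75/28b
8) 1875.0ms=21/4b +267.857ms=3/4b
Σ=6b of 6 (168bpm 3/8) — PASS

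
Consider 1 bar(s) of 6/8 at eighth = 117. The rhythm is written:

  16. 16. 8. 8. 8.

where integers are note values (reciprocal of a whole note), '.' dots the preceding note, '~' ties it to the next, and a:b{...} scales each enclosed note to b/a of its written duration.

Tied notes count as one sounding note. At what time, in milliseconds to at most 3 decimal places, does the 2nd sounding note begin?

1. 0.0ms @ 0 + 384.615ms (3/4)
2. 384.615ms @ 3/4 + 384.615ms (3/4)
3. 769.231ms @ 3/2 + 769.231ms (3/2)
4. 1538.462ms @ 3 + 769.231ms (3/2)
5. 2307.692ms @ 9/2 + 769.231ms (3/2)

note 2 onset = 3/4b = 384.615ms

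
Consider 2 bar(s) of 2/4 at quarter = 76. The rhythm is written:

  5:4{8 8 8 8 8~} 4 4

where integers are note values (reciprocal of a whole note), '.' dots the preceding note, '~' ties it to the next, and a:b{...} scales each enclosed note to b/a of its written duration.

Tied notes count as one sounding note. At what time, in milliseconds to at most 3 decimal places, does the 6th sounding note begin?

note 6 onset = 3b = 2368.421ms

1. 0.0ms @ 0 + 315.789ms (2/5)
2. 315.789ms @ 2/5 + 315.789ms (2/5)
3. 631.579ms @ 4/5 + 315.789ms (2/5)
4. 947.368ms @ 6/5 + 315.789ms (2/5)
5. 1263.158ms @ 8/5 + 1105.263ms (7/5)
6. 2368.421ms @ 3 + 789.474ms (1)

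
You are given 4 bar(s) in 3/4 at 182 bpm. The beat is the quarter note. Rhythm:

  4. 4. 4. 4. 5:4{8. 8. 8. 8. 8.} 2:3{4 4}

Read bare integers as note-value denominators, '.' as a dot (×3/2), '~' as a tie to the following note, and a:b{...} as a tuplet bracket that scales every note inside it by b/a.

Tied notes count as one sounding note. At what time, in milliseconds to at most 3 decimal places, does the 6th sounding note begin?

1. 0.0ms @ 0 + 494.505ms (3/2)
2. 494.505ms @ 3/2 + 494.505ms (3/2)
3. 989.011ms @ 3 + 494.505ms (3/2)
4. 1483.516ms @ 9/2 + 494.505ms (3/2)
5. 1978.022ms @ 6 + 197.802ms (3/5)
6. 2175.824ms @ 33/5 + 197.802ms (3/5)
7. 2373.626ms @ 36/5 + 197.802ms (3/5)
8. 2571.429ms @ 39/5 + 197.802ms (3/5)
9. 2769.231ms @ 42/5 + 197.802ms (3/5)
10. 2967.033ms @ 9 + 494.505ms (3/2)
11. 3461.538ms @ 21/2 + 494.505ms (3/2)

note 6 onset = 33/5b = 2175.824ms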